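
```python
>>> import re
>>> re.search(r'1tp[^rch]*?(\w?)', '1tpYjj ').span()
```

(0, 4)

This matches the literal '1tp', then zero or more of any character except [rch] (lazy); then optionally a word character (captured).
Lazy quantifiers expand one character at a time until the remainder of the pattern can match.
Unlike `match`, `search` isn't anchored — it looks for the pattern anywhere in the string.
The match spans [0:4] → '1tpY'.
Captured: group 1 = 'Y'.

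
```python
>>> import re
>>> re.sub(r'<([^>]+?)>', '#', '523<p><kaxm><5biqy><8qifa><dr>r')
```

'523#####r'

`sub` substitutes '#' at each match site.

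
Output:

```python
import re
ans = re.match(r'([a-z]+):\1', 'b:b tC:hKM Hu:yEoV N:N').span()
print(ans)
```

With `match`, the pattern is implicitly anchored at the beginning.
The match spans [0:3] → 'b:b'.

(0, 3)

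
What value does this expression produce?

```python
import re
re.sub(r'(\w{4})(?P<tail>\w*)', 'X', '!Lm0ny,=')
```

The pattern matches exactly 4 of a word character (captured); then zero or more of a word character (captured as 'tail').
Matches: at [1:6] → 'Lm0ny'.
Every occurrence is swapped for 'X'.

'!X,='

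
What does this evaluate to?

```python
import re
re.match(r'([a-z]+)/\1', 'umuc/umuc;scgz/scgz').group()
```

'umuc/umuc'

`re.match` only tries the pattern at the start of the string.
The match spans [0:9] → 'umuc/umuc'.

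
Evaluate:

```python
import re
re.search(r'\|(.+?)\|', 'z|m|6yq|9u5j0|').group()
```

'|m|'

With the lazy modifier that quantifier settles for the fewest repetitions that let the rest of the pattern succeed (the atoms after it are unaffected and can still be greedy).
`search` walks the string left to right and returns the first match it finds.
The match spans [1:4] → '|m|'.
Captured: group 1 = 'm'.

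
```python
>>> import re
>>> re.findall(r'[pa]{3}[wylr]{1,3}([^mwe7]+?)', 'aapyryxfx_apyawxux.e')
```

['x']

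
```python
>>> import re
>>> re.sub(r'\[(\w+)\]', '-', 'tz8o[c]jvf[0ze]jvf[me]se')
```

Matches: at [4:7] → '[c]'; at [10:15] → '[0ze]'; at [18:22] → '[me]'.
Every occurrence is swapped for '-'.

'tz8o-jvf-jvf-se'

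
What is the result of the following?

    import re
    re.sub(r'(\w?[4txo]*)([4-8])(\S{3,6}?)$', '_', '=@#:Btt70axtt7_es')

'=@#:Btt70_'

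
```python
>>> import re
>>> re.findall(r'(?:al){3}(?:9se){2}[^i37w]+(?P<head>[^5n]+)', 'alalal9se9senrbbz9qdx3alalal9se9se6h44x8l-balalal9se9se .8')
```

['3alalal9se9se6h44x8l-balalal9se9se .8']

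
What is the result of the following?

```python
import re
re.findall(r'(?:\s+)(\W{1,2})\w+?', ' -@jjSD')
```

['-@']

One capturing group, so `findall` returns just the captured substring from the one match — 1 in all.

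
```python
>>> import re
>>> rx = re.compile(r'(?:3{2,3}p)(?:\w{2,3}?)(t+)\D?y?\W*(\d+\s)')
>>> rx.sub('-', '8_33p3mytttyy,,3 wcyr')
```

The pattern matches 2 to 3 of a literal '3', then a literal 'p' (non-capturing group); then 2 to 3 of a word character (lazy) (non-capturing group); then one or more of a literal 't' (captured); then optionally a non-digit, then optionally the literal 'y', then zero or more of a non-word character; then one or more of a digit, then whitespace (captured).
Matches: at [2:17] → '33p3mytttyy,,3 '.
Each match is replaced by '-'.

'8_-wcyr'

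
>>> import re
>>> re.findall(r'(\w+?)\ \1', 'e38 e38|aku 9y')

`\1` has to match the exact text group 1 already captured.
Scanning left to right: at [0:7] match 'e38 e38', group 1 = 'e38'.
With a single group, `findall` returns only what that group captured — 1 item.

['e38']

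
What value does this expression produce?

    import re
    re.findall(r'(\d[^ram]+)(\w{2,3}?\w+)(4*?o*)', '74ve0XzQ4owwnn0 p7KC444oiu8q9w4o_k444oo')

[('74ve0XzQ4owwnn0 p7KC444oiu8q9w4o_k44', '4oo', '')]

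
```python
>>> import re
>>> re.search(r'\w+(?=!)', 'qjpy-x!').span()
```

The positive lookaround only admits positions where the adjacent text matches; those characters stay outside the span.
The match spans [5:6] → 'x'.

(5, 6)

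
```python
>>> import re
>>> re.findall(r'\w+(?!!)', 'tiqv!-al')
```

The negative lookaround is zero-width — it rules out positions where the adjacent text would match, without consuming anything.
With no groups in the pattern, `findall` gives back each whole match — 2 here.

['tiq', 'al']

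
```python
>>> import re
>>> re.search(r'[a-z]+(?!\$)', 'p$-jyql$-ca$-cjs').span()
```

Because the assertion is negative and zero-width, positions next to the forbidden text are skipped.
The match spans [3:6] → 'jyq'.

(3, 6)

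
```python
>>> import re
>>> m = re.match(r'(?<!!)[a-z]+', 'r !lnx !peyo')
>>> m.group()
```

'r'

`re.match` only tries the pattern at the start of the string.
The match spans [0:1] → 'r'.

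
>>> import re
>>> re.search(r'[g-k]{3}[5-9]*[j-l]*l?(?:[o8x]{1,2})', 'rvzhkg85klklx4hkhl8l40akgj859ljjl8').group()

'hkg85klklx'

The pattern matches exactly 3 of a character in [g-k], then zero or more of a character in [5-9]; then zero or more of a character in [j-l], then optionally the literal 'l'; then 1 to 2 of one of [o8x] (non-capturing group).
`re.search` scans for the first position where the pattern succeeds.
The match spans [3:13] → 'hkg85klklx'.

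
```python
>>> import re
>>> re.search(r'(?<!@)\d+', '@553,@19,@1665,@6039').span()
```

(2, 4)

`(?!…)`/`(?<!…)` only lets a position through if the neighbouring text does NOT match; no characters are consumed.
The match spans [2:4] → '53'.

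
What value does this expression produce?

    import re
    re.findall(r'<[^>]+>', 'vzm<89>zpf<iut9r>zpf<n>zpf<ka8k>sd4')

No capturing groups, so `findall` returns the 4 full match strings.

['<89>', '<iut9r>', '<n>', '<ka8k>']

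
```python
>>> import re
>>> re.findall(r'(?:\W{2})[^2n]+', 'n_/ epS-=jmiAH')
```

['/ epS-=jmiAH']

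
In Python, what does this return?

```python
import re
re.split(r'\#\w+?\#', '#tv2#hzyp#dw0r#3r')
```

Matches to split on: at [0:5] → '#tv2#'; at [9:15] → '#dw0r#'.
Splitting on the pattern gives 3 pieces.

['', 'hzyp', '3r']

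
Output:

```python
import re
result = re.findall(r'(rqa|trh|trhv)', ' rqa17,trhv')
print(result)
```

['rqa', 'trh']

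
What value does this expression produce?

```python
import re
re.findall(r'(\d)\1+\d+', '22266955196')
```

['2']

A backreference is literal: `\1` must see the identical characters the first group matched.
One capturing group, so `findall` returns just the captured substring from the one match — 1 in all.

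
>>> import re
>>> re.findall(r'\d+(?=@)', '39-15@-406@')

['15', '406']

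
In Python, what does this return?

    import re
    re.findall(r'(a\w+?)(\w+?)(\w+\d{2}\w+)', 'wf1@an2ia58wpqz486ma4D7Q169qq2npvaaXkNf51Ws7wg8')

The pattern matches a literal 'a', then one or more of a word character (lazy) (captured); then one or more of a word character (lazy) (captured); then one or more of a word character, then exactly 2 of a digit, then one or more of a word character (captured).
Multiple groups make `findall` return tuples — one 3-tuple for the one match.

[('an', '2', 'ia58wpqz486ma4D7Q169qq2npvaaXkNf51Ws7wg8')]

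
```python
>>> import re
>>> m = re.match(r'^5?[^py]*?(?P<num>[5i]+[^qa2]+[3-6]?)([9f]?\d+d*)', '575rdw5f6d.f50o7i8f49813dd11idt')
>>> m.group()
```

'575rdw5f6d.f50o7i8f49813dd11'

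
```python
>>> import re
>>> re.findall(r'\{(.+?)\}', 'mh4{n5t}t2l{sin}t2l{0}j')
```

Walking the string: at [3:8] match '{n5t}', group 1 = 'n5t'; at [11:16] match '{sin}', group 1 = 'sin'; at [19:22] match '{0}', group 1 = '0'.
`findall` collects group 1 from each match (3 total).

['n5t', 'sin', '0']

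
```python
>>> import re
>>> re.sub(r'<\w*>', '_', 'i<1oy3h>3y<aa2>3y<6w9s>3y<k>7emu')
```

'i_3y_3y_3y_7emu'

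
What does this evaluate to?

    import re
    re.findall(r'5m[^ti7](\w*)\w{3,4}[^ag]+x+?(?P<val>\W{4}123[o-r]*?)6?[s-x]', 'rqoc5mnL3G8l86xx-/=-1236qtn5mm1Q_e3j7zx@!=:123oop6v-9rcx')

Multiple groups make `findall` return tuples — one 2-tuple for the one match.

[('L3G8l8', '@!=:123oop')]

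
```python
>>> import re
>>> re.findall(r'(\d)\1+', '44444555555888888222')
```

['4', '5', '8', '2']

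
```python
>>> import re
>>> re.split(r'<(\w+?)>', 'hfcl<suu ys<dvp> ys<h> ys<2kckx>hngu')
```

`re.split` interleaves the captured-group text with the surrounding fragments.

['hfcl<suu ys', 'dvp', ' ys', 'h', ' ys', '2kckx', 'hngu']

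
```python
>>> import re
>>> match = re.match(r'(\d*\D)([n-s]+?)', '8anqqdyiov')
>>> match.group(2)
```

'n'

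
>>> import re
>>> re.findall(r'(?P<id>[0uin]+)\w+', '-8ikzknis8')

['i']

This matches one or more of one of [0uin] (captured as 'id'); then one or more of a word character.
With a single group, `findall` returns only what that group captured — 1 item.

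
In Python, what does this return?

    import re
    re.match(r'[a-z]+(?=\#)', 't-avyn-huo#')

With `match`, the pattern is implicitly anchored at the beginning.
Here position 0 doesn't satisfy it, so the call returns None.

None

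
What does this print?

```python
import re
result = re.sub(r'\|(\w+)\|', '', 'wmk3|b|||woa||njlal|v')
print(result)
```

Matches: at [4:7] → '|b|'; at [8:13] → '|woa|'; at [13:20] → '|njlal|'.
Each match is replaced by ''.

wmk3|v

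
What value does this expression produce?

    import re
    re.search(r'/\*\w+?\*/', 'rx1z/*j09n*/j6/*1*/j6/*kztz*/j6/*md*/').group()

`re.search` tries every starting position until one works.
The match spans [4:12] → '/*j09n*/'.

'/*j09n*/'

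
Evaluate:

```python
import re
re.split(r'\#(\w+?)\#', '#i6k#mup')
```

Matches to split on: at [0:5] → '#i6k#'.
The group in the pattern means `split` returns the separators' captures alongside the pieces.

['', 'i6k', 'mup']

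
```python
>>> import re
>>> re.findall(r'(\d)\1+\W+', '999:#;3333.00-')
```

A backreference is literal: `\1` must see the identical characters the first group matched.
Matches: at [0:6] match '999:#;', group 1 = '9'; at [6:11] match '3333.', group 1 = '3'; at [11:14] match '00-', group 1 = '0'.
Because there's exactly one group, `findall` drops the full match and keeps group 1 from each hit.

['9', '3', '0']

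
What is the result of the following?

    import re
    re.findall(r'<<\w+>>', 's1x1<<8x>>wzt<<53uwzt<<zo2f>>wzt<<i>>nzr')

`findall` yields the raw match text (3 of them) because the pattern has no groups.

['<<8x>>', '<<zo2f>>', '<<i>>']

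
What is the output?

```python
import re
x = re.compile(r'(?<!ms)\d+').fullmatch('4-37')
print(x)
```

None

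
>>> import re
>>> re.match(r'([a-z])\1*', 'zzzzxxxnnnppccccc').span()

With `match`, the pattern is implicitly anchored at the beginning.
The match spans [0:4] → 'zzzz'.

(0, 4)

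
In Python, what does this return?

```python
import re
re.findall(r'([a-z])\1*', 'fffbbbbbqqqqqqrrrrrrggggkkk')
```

['f', 'b', 'q', 'r', 'g', 'k']

The backreference `\1` re-matches whatever the first group consumed, character for character.
With a single group, `findall` returns only what that group captured — 6 items.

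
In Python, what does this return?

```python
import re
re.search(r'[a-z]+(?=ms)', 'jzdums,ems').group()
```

Because the assertion is zero-width, the text it checks is not consumed and won't appear in the result.
`search` walks the string left to right and returns the first match it finds.
The match spans [0:4] → 'jzdu'.

'jzdu'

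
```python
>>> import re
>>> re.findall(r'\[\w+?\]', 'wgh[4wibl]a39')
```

['[4wibl]']

`findall` yields the raw match text (1 of them) because the pattern has no groups.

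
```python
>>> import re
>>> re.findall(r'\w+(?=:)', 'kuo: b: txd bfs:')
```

['kuo', 'b', 'bfs']

The lookaround is zero-width — it requires the adjacent text to match without consuming it, so the asserted text isn't part of the match.
Scanning left to right: at [0:3] → 'kuo'; at [5:6] → 'b'; at [12:15] → 'bfs'.
With no groups in the pattern, `findall` gives back each whole match — 3 here.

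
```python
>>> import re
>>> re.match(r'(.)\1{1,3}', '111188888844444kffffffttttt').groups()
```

The match spans [0:4] → '1111'.
Captured: group 1 = '1'.

('1',)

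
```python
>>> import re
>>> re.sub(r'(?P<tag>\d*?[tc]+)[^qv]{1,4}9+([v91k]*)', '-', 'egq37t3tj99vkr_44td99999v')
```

'egq-r_-'

Pattern: zero or more of a digit (lazy), then one or more of one of [tc] (captured as 'tag'); then 1 to 4 of any character except [qv], then one or more of the literal '9'; then zero or more of one of [v91k] (captured).
Matches: at [3:13] → '37t3tj99vk'; at [15:25] → '44td99999v'.
`sub` substitutes '-' at each match site.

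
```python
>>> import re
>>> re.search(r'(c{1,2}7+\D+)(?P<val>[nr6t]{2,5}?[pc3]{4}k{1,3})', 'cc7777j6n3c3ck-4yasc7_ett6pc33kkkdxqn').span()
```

(0, 14)

This matches 1 to 2 of a literal 'c', then one or more of the literal '7', then one or more of a non-digit (captured); then 2 to 5 of one of [nr6t] (lazy), then exactly 4 of one of [pc3], then 1 to 3 of a literal 'k' (captured as 'val').
`search` walks the string left to right and returns the first match it finds.
The match spans [0:14] → 'cc7777j6n3c3ck'.
Captured: group 1 = 'cc7777j', group 2 = '6n3c3ck'.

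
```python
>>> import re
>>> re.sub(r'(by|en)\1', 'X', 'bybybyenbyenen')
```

'XbyenbyX'

The backreference `\1` re-matches whatever the first group consumed, character for character.
Matches: at [0:4] → 'byby'; at [10:14] → 'enen'.
`sub` substitutes 'X' at each match site.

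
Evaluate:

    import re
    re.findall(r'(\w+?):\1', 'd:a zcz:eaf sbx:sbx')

['sbx']

`\1` has to match the exact text group 1 already captured.
Because there's exactly one group, `findall` drops the full match and keeps group 1 from the one hit.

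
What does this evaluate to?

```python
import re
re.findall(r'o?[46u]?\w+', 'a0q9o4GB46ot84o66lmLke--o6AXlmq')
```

Pattern: optionally the literal 'o', then optionally one of [46u]; then one or more of a word character.
Matches: at [0:22] → 'a0q9o4GB46ot84o66lmLke'; at [24:31] → 'o6AXlmq'.
`findall` yields the raw match text (2 of them) because the pattern has no groups.

['a0q9o4GB46ot84o66lmLke', 'o6AXlmq']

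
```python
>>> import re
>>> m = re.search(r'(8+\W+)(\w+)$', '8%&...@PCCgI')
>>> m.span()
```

(0, 12)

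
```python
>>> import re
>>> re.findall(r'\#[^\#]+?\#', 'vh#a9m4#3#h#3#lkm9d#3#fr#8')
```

['#a9m4#', '#h#', '#lkm9d#', '#fr#']

Since nothing is captured, `findall` lists the 4 matched substrings directly.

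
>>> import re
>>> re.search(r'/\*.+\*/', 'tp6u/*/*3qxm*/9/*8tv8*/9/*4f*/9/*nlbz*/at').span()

Unlike `match`, `search` isn't anchored — it looks for the pattern anywhere in the string.
The match spans [4:39] → '/*/*3qxm*/9/*8tv8*/9/*4f*/9/*nlbz*/'.

(4, 39)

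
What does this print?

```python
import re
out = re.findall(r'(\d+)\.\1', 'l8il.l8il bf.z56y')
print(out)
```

[]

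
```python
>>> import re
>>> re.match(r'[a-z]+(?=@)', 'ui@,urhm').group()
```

'ui'

Lookahead/lookbehind check context without consuming it, so the matched span excludes the asserted characters.
`re.match` only tries the pattern at the start of the string.
The match spans [0:2] → 'ui'.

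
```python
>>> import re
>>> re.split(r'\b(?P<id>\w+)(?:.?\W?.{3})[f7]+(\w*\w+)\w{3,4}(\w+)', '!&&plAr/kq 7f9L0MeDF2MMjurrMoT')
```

['!&&', 'plAr', '9L0MeDF2MMjur', 'T', '']

The pattern matches a word boundary (`\b`, zero-width); then one or more of a word character (captured as 'id'); then optionally any character, then optionally a non-word character, then exactly 3 of any character (non-capturing group); then one or more of one of [f7]; then zero or more of a word character, then one or more of a word character (captured); then 3 to 4 of a word character; then one or more of a word character (captured).
Matches to split on: at [3:30] → 'plAr/kq 7f9L0MeDF2MMjurrMoT'.
`re.split` interleaves the captured-group text with the surrounding fragments.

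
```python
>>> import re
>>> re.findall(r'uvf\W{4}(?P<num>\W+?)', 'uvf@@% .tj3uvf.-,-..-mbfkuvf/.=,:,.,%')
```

['.', '.', ':']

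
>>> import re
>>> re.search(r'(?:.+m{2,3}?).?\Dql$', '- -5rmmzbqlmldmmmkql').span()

This matches one or more of any character, then 2 to 3 of a literal 'm' (lazy) (non-capturing group); then optionally any character, then a non-digit, then the literal 'ql'; then anchored at the end.
`re.search` tries every starting position until one works.
The match spans [0:20] → '- -5rmmzbqlmldmmmkql'.

(0, 20)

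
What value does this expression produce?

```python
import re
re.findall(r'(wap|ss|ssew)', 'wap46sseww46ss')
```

The regex engine tests alternatives in the order written; an earlier branch that matches wins even if a later one would match more.
Scanning left to right: at [0:3] match 'wap', group 1 = 'wap'; at [5:7] match 'ss', group 1 = 'ss'; at [12:14] match 'ss', group 1 = 'ss'.
`findall` collects group 1 from each match (3 total).

['wap', 'ss', 'ss']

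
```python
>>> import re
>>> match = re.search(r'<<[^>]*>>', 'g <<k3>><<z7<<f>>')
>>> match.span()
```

The match spans [2:8] → '<<k3>>'.

(2, 8)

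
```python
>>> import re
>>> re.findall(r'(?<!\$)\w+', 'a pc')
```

['a', 'pc']

Because the assertion is negative and zero-width, positions next to the forbidden text are skipped.
Scanning left to right: at [0:1] → 'a'; at [2:4] → 'pc'.
No capturing groups, so `findall` returns the 2 full match strings.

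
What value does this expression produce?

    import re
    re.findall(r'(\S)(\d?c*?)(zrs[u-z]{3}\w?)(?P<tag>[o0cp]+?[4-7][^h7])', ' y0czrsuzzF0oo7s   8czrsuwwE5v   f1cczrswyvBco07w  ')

[('y', '0c', 'zrsuzzF', '0oo7s'), ('f', '1cc', 'zrswyvB', 'co07w')]

The pattern matches a non-whitespace character (captured); then optionally a digit, then zero or more of a literal 'c' (lazy) (captured); then the literal 'zrs', then exactly 3 of a character in [u-z], then optionally a word character (captured); then one or more of one of [o0cp] (lazy), then a character in [4-7], then any character except [h7] (captured as 'tag').
Walking the string: at [1:16] match 'y0czrsuzzF0oo7s', groups = ('y', '0c', 'zrsuzzF', '0oo7s'); at [33:49] match 'f1cczrswyvBco07w', groups = ('f', '1cc', 'zrswyvB', 'co07w').
4 groups means each result is a tuple of 4 captured strings — 2 here.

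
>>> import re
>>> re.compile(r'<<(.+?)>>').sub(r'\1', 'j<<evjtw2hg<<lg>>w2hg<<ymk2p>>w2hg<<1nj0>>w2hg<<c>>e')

'jevjtw2hg<<lgw2hgymk2pw2hg1nj0w2hgce'

A `+?`/`*?`/`{m,n}?` starts at its minimum and grows only as far as needed for what follows to match.
Matches: at [1:17] → '<<evjtw2hg<<lg>>'; at [21:30] → '<<ymk2p>>'; at [34:42] → '<<1nj0>>'; at [46:51] → '<<c>>'.
The replacement refers to a captured group, so each match is rewritten using its own captured text.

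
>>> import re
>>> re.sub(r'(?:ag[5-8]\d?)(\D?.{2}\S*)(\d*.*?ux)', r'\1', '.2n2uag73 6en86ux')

'.2n2u 6en86'

The pattern matches the literal 'ag', then a character in [5-8], then optionally a digit (non-capturing group); then optionally a non-digit, then exactly 2 of any character, then zero or more of a non-whitespace character (captured); then zero or more of a digit, then zero or more of any character (lazy), then the literal 'ux' (captured).
Matches: at [5:17] → 'ag73 6en86ux'.
The replacement refers to a captured group, so each match is rewritten using its own captured text.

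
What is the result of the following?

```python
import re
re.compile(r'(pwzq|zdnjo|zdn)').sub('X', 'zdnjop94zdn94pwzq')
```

'Xp94X94X'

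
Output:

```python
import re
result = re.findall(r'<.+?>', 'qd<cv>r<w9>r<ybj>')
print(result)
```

['<cv>', '<w9>', '<ybj>']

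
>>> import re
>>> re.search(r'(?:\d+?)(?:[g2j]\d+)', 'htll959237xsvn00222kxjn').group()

The match spans [4:10] → '959237'.

'959237'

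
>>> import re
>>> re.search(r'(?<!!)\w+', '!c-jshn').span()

(3, 7)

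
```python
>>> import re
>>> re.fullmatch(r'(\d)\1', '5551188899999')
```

The backreference `\1` re-matches whatever the first group consumed, character for character.
For `fullmatch`, every character of the input must be accounted for by the pattern.
Here the pattern can't cover the whole string, so the call returns None.

None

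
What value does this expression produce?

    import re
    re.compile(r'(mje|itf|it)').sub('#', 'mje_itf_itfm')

'#_#_#m'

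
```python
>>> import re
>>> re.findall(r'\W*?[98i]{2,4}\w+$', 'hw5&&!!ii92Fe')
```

This matches zero or more of a non-word character (lazy); then 2 to 4 of one of [98i], then one or more of a word character; then anchored at the end.
Matches: at [3:13] → '&&!!ii92Fe'.
No capturing groups, so `findall` returns the 1 full match string.

['&&!!ii92Fe']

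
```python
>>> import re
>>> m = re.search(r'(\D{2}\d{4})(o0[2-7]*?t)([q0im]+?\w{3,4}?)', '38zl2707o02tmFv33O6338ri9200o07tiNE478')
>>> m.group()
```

A `+?`/`*?`/`{m,n}?` starts at its minimum and grows only as far as needed for what follows to match.
The match spans [2:16] → 'zl2707o02tmFv3'.

'zl2707o02tmFv3'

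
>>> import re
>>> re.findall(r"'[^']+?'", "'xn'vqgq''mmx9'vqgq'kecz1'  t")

`findall` yields the raw match text (3 of them) because the pattern has no groups.

["'xn'", "'mmx9'", "'kecz1'"]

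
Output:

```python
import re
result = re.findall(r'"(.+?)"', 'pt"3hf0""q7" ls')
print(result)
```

`findall` collects group 1 from each match (2 total).

['3hf0', 'q7']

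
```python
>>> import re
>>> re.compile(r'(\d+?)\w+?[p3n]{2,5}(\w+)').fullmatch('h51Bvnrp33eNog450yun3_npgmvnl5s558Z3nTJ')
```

None

This matches one or more of a digit (lazy) (captured); then one or more of a word character (lazy), then 2 to 5 of one of [p3n]; then one or more of a word character (captured).
`fullmatch` succeeds only if the pattern covers the string from start to end.
Here the pattern can't cover the whole string, so the call returns None.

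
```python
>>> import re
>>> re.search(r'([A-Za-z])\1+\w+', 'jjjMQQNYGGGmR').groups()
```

A backreference is literal: `\1` must see the identical characters the first group matched.
`re.search` tries every starting position until one works.
The match spans [0:13] → 'jjjMQQNYGGGmR'.
Captured: group 1 = 'j'.

('j',)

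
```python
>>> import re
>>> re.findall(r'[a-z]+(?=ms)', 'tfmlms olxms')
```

['tfml', 'olx']

The `(?=…)`/`(?<=…)` assertion just peeks at neighbouring text; it doesn't advance the match position.
Matches: at [0:4] → 'tfml'; at [7:10] → 'olx'.
With no groups in the pattern, `findall` gives back each whole match — 2 here.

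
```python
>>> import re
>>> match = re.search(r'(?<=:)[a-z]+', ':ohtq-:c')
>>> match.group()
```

Lookahead/lookbehind check context without consuming it, so the matched span excludes the asserted characters.
`re.search` scans for the first position where the pattern succeeds.
The match spans [1:5] → 'ohtq'.

'ohtq'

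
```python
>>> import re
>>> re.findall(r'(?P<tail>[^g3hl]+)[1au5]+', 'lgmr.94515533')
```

['mr.94515']

The pattern matches one or more of any character except [g3hl] (captured as 'tail'); then one or more of one of [1au5].
Because there's exactly one group, `findall` drops the full match and keeps group 1 from the one hit.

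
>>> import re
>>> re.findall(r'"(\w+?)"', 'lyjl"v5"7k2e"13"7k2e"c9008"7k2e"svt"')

['v5', '13', 'c9008', 'svt']

`findall` collects group 1 from each match (4 total).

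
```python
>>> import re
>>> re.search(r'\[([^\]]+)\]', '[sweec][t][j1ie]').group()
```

'[sweec]'

`search` walks the string left to right and returns the first match it finds.
The match spans [0:7] → '[sweec]'.
Captured: group 1 = 'sweec'.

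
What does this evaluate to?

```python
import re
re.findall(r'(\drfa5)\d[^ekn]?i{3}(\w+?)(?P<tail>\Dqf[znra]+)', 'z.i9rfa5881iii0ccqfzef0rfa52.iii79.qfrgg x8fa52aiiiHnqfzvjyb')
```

The pattern matches a digit, then the literal 'rfa', then a literal '5' (captured); then a digit, then optionally any character except [ekn], then exactly 3 of a literal 'i'; then one or more of a word character (lazy) (captured); then a non-digit, then the literal 'qf', then one or more of one of [znra] (captured as 'tail').
Matches: at [22:38] match '0rfa52.iii79.qfr', groups = ('0rfa5', '79', '.qfr').
With 3 capturing groups, `findall` returns a 3-tuple per match.

[('0rfa5', '79', '.qfr')]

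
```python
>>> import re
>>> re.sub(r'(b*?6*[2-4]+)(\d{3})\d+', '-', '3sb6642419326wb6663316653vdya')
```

'3s-w-vdya'

Every occurrence is swapped for '-'.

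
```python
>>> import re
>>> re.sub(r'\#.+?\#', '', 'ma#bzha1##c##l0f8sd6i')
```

Lazy quantifiers expand one character at a time until the remainder of the pattern can match.
Matches: at [2:9] → '#bzha1#'; at [9:12] → '#c#'.
Each match is replaced by ''.

'ma#l0f8sd6i'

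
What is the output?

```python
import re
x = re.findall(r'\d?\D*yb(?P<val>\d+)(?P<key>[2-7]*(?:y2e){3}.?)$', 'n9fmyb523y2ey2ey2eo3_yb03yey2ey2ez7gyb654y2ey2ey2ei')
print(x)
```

Pattern: optionally a digit, then zero or more of a non-digit, then the literal 'yb'; then one or more of a digit (captured as 'val'); then zero or more of a character in [2-7], then the literal 'y2e' repeated 3 times, then optionally any character (captured as 'key'); then anchored at the end.
Walking the string: at [34:51] match '7gyb654y2ey2ey2ei', groups = ('654', 'y2ey2ey2ei').
2 groups means the one result is a tuple of 2 captured strings — 1 here.

[('654', 'y2ey2ey2ei')]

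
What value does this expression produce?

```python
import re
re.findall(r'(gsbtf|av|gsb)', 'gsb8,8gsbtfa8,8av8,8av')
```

Branches in `(...|...)` are attempted left-to-right; the first branch that allows the whole pattern to succeed is taken.
`findall` collects group 1 from each match (4 total).

['gsb', 'gsbtf', 'av', 'av']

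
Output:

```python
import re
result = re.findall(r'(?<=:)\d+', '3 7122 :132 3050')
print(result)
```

The `(?=…)`/`(?<=…)` assertion just peeks at neighbouring text; it doesn't advance the match position.
Since nothing is captured, `findall` lists the 1 matched substring directly.

['132']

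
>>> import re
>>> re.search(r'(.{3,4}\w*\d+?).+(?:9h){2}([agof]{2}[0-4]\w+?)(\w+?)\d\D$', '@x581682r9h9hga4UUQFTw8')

None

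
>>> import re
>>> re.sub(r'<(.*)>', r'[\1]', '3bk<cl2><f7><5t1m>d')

'3bk[cl2><f7><5t1m]d'

Matches: at [3:18] → '<cl2><f7><5t1m>'.
The replacement refers to a captured group, so each match is rewritten using its own captured text.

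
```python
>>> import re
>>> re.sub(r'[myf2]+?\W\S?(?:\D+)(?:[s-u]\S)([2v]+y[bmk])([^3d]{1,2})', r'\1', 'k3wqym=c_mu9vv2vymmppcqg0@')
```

The pattern matches one or more of one of [myf2] (lazy), then a non-word character, then optionally a non-whitespace character; then one or more of a non-digit (non-capturing group); then a character in [s-u], then a non-whitespace character (non-capturing group); then one or more of one of [2v], then the literal 'y', then one of [bmk] (captured); then 1 to 2 of any character except [3d] (captured).
Matches: at [4:20] → 'ym=c_mu9vv2vymmp'.
Each match is replaced using the text its own group 1 captured.

'k3wqvv2vympcqg0@'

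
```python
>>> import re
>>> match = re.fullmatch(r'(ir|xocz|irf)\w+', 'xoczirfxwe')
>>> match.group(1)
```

'xocz'

The match spans [0:10] → 'xoczirfxwe'.
Captured: group 1 = 'xocz'.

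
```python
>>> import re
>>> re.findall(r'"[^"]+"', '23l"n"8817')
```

Walking the string: at [3:6] → '"n"'.
Since nothing is captured, `findall` lists the 1 matched substring directly.

['"n"']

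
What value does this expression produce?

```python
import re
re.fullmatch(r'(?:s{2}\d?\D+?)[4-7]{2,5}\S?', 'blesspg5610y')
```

None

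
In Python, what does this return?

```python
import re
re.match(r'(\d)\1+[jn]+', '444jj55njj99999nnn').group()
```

'444jj'

`match` is anchored at position 0; if the pattern doesn't fit there, it returns None.
The match spans [0:5] → '444jj'.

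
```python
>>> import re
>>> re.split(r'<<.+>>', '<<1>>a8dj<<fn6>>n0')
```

Matches to split on: at [0:16] → '<<1>>a8dj<<fn6>>'.
Each match becomes a cut point; 2 segments remain.

['', 'n0']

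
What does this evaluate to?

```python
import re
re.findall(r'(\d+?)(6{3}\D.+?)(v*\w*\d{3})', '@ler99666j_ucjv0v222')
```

A non-greedy quantifier consumes as few characters as it can — just enough that the remainder of the pattern still matches from where it stops; whatever follows it matches normally.
`findall` packs the 3 group values into a tuple for every match.

[('99', '666j_', 'ucjv0v222')]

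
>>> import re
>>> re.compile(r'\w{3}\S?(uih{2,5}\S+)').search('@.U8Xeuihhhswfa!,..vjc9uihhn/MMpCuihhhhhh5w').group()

'U8Xeuihhhswfa!,..vjc9uihhn/MMpCuihhhhhh5w'

The match spans [2:43] → 'U8Xeuihhhswfa!,..vjc9uihhn/MMpCuihhhhhh5w'.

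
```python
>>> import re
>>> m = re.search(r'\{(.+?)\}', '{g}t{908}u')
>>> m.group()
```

'{g}'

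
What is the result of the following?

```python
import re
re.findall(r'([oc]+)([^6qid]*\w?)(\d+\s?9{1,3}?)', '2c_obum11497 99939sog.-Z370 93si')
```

[('c', '_obum11497 99939sog.-Z37', '0 9')]

Pattern: one or more of one of [oc] (captured); then zero or more of any character except [6qid], then optionally a word character (captured); then one or more of a digit, then optionally whitespace, then 1 to 3 of a literal '9' (lazy) (captured).
3 groups means the one result is a tuple of 3 captured strings — 1 here.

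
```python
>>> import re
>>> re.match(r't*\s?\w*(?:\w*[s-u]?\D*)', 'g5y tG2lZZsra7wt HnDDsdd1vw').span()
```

`re.match` only tries the pattern at the start of the string.
The match spans [0:6] → 'g5y tG'.

(0, 6)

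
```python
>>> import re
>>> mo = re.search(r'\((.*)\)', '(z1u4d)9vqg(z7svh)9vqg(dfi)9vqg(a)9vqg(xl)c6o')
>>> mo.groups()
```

('z1u4d)9vqg(z7svh)9vqg(dfi)9vqg(a)9vqg(xl',)

The match spans [0:42] → '(z1u4d)9vqg(z7svh)9vqg(dfi)9vqg(a)9vqg(xl)'.
Captured: group 1 = 'z1u4d)9vqg(z7svh)9vqg(dfi)9vqg(a)9vqg(xl'.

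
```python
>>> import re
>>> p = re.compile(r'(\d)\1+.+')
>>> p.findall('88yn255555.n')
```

['8']

`\1` is not a pattern — it's the concrete string captured by group 1, re-applied verbatim.
`findall` collects group 1 from the one match (1 total).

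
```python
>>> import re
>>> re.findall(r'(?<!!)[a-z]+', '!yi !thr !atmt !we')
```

['i', 'hr', 'tmt', 'e']

The negative lookahead/lookbehind blocks any match where the forbidden context is present.
Walking the string: at [2:3] → 'i'; at [6:8] → 'hr'; at [11:14] → 'tmt'; at [17:18] → 'e'.
No capturing groups, so `findall` returns the 4 full match strings.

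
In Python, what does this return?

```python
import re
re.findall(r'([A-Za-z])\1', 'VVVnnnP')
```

['V', 'n']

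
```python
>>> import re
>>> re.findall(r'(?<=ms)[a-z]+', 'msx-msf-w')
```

['x', 'f']

The positive lookaround only admits positions where the adjacent text matches; those characters stay outside the span.
With no groups in the pattern, `findall` gives back each whole match — 2 here.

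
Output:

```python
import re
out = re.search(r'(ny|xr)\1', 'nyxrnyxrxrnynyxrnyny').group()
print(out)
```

xrxr

`\1` is not a pattern — it's the concrete string captured by group 1, re-applied verbatim.
The match spans [6:10] → 'xrxr'.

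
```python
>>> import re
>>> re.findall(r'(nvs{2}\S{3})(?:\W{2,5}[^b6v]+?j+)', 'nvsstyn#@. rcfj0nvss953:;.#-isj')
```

['nvsstyn', 'nvss953']

The pattern matches the literal 'nv', then exactly 2 of a literal 's', then exactly 3 of a non-whitespace character (captured); then 2 to 5 of a non-word character, then one or more of any character except [b6v] (lazy), then one or more of the literal 'j' (non-capturing group).
Scanning left to right: at [0:15] match 'nvsstyn#@. rcfj', group 1 = 'nvsstyn'; at [16:31] match 'nvss953:;.#-isj', group 1 = 'nvss953'.
Because there's exactly one group, `findall` drops the full match and keeps group 1 from each hit.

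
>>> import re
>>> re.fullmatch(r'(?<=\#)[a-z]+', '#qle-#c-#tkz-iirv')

Lookahead/lookbehind check context without consuming it, so the matched span excludes the asserted characters.
`re.fullmatch` requires the pattern to consume the entire string.
Here the string isn't matched end-to-end, so the call returns None.

None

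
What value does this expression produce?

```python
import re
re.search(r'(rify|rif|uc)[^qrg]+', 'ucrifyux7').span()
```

(2, 9)

`search` walks the string left to right and returns the first match it finds.
The match spans [2:9] → 'rifyux7'.
Captured: group 1 = 'rify'.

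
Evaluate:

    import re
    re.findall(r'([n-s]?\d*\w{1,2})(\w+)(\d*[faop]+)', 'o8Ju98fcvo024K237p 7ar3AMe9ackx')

[('o8Ju', '98fcvo024K237', 'p'), ('7ar', '3AMe9', 'a')]

The pattern matches optionally a character in [n-s], then zero or more of a digit, then 1 to 2 of a word character (captured); then one or more of a word character (captured); then zero or more of a digit, then one or more of one of [faop] (captured).
Multiple groups make `findall` return tuples — one 3-tuple for each match.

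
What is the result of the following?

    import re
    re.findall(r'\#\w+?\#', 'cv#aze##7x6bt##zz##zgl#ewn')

['#aze#', '#7x6bt#', '#zz#', '#zgl#']

Scanning left to right: at [2:7] → '#aze#'; at [7:14] → '#7x6bt#'; at [14:18] → '#zz#'; at [18:23] → '#zgl#'.
With no groups in the pattern, `findall` gives back each whole match — 4 here.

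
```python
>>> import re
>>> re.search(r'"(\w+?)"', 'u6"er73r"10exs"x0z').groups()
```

Unlike `match`, `search` isn't anchored — it looks for the pattern anywhere in the string.
The match spans [2:9] → '"er73r"'.
Captured: group 1 = 'er73r'.

('er73r',)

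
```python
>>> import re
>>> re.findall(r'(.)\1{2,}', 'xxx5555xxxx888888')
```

['x', '5', 'x', '8']

After group 1 captures some text, `\1` only succeeds where that same text appears again.
Walking the string: at [0:3] match 'xxx', group 1 = 'x'; at [3:7] match '5555', group 1 = '5'; at [7:11] match 'xxxx', group 1 = 'x'; at [11:17] match '888888', group 1 = '8'.
With a single group, `findall` returns only what that group captured — 4 items.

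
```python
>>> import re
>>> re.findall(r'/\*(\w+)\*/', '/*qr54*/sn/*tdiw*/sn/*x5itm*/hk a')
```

With a single group, `findall` returns only what that group captured — 3 items.

['qr54', 'tdiw', 'x5itm']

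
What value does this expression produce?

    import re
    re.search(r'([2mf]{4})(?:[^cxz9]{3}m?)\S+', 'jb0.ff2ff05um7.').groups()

('ff2f',)

The match spans [4:15] → 'ff2ff05um7.'.
Captured: group 1 = 'ff2f'.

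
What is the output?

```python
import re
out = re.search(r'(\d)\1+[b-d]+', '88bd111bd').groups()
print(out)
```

('8',)

The match spans [0:4] → '88bd'.
Captured: group 1 = '8'.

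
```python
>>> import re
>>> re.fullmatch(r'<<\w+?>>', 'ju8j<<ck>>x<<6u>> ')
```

`re.fullmatch` is like wrapping the pattern in `^…$` (in single-line mode).
Here there's no way to consume every character, so the call returns None.

None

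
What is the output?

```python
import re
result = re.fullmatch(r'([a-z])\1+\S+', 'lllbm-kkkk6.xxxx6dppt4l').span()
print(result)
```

(0, 23)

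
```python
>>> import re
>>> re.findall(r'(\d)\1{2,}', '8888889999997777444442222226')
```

['8', '9', '7', '4', '2']

The backreference `\1` re-matches whatever the first group consumed, character for character.
Matches: at [0:6] match '888888', group 1 = '8'; at [6:12] match '999999', group 1 = '9'; at [12:16] match '7777', group 1 = '7'; at [16:21] match '44444', group 1 = '4'; at [21:27] match '222222', group 1 = '2'.
`findall` collects group 1 from each match (5 total).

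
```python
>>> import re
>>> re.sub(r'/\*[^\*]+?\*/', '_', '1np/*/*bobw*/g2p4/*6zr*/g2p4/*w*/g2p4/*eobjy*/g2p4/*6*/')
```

Matches: at [5:13] → '/*bobw*/'; at [17:24] → '/*6zr*/'; at [28:33] → '/*w*/'; at [37:46] → '/*eobjy*/'; at [50:55] → '/*6*/'.
Each match is replaced by '_'.

'1np/*_g2p4_g2p4_g2p4_g2p4_'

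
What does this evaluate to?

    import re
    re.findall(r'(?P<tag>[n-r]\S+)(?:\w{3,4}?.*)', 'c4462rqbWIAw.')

['rqbW']

Because there's exactly one group, `findall` drops the full match and keeps group 1 from the one hit.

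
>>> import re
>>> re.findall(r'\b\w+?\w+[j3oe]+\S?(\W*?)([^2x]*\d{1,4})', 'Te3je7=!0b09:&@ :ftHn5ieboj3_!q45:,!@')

This matches a word boundary (`\b`, zero-width); then one or more of a word character (lazy); then one or more of a word character, then one or more of one of [j3oe], then optionally a non-whitespace character; then zero or more of a non-word character (lazy) (captured); then zero or more of any character except [2x], then 1 to 4 of a digit (captured).
The `?` after the quantifier makes it lazy — it takes as little as possible before letting the rest of the pattern try.
Scanning left to right: at [0:33] match 'Te3je7=!0b09:&@ :ftHn5ieboj3_!q45', groups = ('', '=!0b09:&@ :ftHn5ieboj3_!q45').
With 2 capturing groups, `findall` returns a 2-tuple per match.

[('', '=!0b09:&@ :ftHn5ieboj3_!q45')]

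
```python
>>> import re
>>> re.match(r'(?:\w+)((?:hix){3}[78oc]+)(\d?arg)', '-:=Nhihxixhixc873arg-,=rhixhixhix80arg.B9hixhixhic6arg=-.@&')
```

None

This matches one or more of a word character (non-capturing group); then the literal 'hix' repeated 3 times, then one or more of one of [78oc] (captured); then optionally a digit, then the literal 'arg' (captured).
With `match`, the pattern is implicitly anchored at the beginning.
Here position 0 doesn't satisfy it, so the call returns None.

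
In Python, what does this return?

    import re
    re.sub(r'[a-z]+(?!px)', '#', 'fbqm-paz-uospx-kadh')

`(?!…)`/`(?<!…)` only lets a position through if the neighbouring text does NOT match; no characters are consumed.
Matches: at [0:4] → 'fbqm'; at [5:8] → 'paz'; at [9:14] → 'uospx'; at [15:19] → 'kadh'.
`sub` substitutes '#' at each match site.

'#-#-#-#'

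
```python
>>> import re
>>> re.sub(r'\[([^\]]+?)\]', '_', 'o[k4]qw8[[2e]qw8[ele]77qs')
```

'o_qw8_qw8_77qs'

Matches: at [1:5] → '[k4]'; at [8:13] → '[[2e]'; at [16:21] → '[ele]'.
`sub` substitutes '_' at each match site.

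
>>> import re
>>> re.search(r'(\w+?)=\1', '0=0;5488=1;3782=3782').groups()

The match spans [0:3] → '0=0'.
Captured: group 1 = '0'.

('0',)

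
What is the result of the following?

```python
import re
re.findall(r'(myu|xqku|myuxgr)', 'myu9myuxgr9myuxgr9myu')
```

['myu', 'myu', 'myu', 'myu']

Branches in `(...|...)` are attempted left-to-right; the first branch that allows the whole pattern to succeed is taken.
Scanning left to right: at [0:3] match 'myu', group 1 = 'myu'; at [4:7] match 'myu', group 1 = 'myu'; at [11:14] match 'myu', group 1 = 'myu'; at [18:21] match 'myu', group 1 = 'myu'.
`findall` collects group 1 from each match (4 total).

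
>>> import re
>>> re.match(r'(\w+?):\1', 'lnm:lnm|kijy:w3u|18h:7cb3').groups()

('lnm',)

After group 1 captures some text, `\1` only succeeds where that same text appears again.
With `match`, the pattern is implicitly anchored at the beginning.
The match spans [0:7] → 'lnm:lnm'.
Captured: group 1 = 'lnm'.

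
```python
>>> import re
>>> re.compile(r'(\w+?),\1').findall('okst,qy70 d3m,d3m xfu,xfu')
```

['d3m', 'xfu']

After group 1 captures some text, `\1` only succeeds where that same text appears again.
One capturing group, so `findall` returns just the captured substring from each match — 2 in all.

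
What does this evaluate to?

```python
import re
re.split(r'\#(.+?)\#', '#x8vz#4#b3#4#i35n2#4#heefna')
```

The `?` after the quantifier makes it lazy — it takes as little as possible before letting the rest of the pattern try.
The group in the pattern means `split` returns the separators' captures alongside the pieces.

['', 'x8vz', '4', 'b3', '4', 'i35n2', '4#heefna']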